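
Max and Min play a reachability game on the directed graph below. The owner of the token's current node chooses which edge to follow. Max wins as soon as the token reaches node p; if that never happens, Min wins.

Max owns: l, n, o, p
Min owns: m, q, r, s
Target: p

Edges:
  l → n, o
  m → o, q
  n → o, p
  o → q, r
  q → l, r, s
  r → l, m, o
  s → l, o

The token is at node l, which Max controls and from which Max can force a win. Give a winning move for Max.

A0 = {p}
A1: add {n} — n (Max) has n→p.
A2: add {l} — l (Max) has l→n.
A3 = A2; e.g. m (Min) can still go to o. Fixed point.
From l, successor n is in the attractor (rank 1); the other successor o is not.

n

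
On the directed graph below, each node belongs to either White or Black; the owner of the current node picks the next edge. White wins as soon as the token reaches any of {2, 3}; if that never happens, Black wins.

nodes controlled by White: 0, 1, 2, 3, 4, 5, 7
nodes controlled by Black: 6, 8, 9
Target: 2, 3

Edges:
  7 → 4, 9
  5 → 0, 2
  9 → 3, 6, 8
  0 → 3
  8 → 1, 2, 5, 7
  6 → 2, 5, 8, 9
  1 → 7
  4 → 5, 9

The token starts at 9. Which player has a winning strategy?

A0 = {2, 3}
A1: add {0, 5} — 0 (White) has 0→3; 5 (White) has 5→2.
A2: add {4} — 4 (White) has 4→5.
A3: add {7} — 7 (White) has 7→4.
A4: add {1} — 1 (White) has 1→7.
A5: add {8} — 8 (Black): all of {1, 2, 5, 7} already in.
A6 = A5; e.g. 6 (Black) can still go to 9. Fixed point.
9 never enters the attractor, so Black can avoid the target forever.

Black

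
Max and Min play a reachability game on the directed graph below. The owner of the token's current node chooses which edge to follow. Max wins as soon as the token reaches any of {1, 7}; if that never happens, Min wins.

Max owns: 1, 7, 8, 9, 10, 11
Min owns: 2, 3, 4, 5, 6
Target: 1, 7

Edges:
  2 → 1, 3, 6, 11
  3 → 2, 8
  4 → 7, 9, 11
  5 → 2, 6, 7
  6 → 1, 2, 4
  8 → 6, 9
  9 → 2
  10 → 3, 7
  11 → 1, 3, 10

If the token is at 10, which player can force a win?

Max

A0 = {1, 7}
A1: add {10, 11} — 10 (Max) has 10→7; 11 (Max) has 11→1.
A2 = A1; e.g. 2 (Min) can still go to 3. Fixed point.
10 ∈ A1, so Max can force the target.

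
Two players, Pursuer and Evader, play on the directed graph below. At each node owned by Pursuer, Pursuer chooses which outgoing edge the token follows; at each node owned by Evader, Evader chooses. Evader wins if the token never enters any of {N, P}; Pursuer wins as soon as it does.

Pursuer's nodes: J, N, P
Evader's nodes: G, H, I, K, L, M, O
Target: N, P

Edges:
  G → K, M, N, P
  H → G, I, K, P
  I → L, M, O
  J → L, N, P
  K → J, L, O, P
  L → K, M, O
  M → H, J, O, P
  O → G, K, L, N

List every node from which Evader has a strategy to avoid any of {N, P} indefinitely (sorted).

A0 = {N, P}
A1: add {J} — J (Pursuer) has J→N.
A2 = A1; e.g. G (Evader) can still go to K. Fixed point.
Pursuer's attractor = {J, N, P}; Evader avoids the target exactly from the complement.

G, H, I, K, L, M, O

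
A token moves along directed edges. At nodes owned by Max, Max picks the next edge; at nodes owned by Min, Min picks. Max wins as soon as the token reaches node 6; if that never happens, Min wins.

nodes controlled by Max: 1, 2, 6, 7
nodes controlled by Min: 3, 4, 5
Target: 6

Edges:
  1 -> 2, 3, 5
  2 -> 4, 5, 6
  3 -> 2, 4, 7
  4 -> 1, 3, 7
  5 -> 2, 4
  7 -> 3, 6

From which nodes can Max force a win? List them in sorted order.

A0 = {6}
A1: add {2, 7} — 2 (Max) has 2→6; 7 (Max) has 7→6.
A2: add {1} — 1 (Max) has 1→2.
A3 = A2; e.g. 3 (Min) can still go to 4. Fixed point.
Max's winning region = {1, 2, 6, 7}.

1, 2, 6, 7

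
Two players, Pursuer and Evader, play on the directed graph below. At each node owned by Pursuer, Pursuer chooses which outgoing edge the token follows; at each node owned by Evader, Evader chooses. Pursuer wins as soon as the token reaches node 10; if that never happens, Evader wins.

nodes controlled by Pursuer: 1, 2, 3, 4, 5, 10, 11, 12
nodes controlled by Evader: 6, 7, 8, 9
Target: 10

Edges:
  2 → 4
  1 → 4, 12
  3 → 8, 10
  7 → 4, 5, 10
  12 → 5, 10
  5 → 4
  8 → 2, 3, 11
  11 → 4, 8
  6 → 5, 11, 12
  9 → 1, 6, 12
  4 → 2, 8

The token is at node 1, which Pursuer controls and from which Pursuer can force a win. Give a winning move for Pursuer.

12

A0 = {10}
A1: add {3, 12} — 3 (Pursuer) has 3→10; 12 (Pursuer) has 12→10.
A2: add {1} — 1 (Pursuer) has 1→12.
A3 = A2; e.g. 2 (Pursuer) has no edge into A2. Fixed point.
From 1, successor 12 is in the attractor (rank 1); the other successor 4 is not.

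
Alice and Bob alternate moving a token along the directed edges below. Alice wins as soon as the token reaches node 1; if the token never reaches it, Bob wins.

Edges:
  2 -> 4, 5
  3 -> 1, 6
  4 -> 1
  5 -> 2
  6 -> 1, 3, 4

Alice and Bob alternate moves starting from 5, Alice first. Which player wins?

Track states (vertex, player-to-move).
A0 = {(1,Alice), (1,Bob)}
A1: add {(3,Alice), (4,Alice), (4,Bob), (6,Alice)}.
A2: add {(2,Alice), (3,Bob), (6,Bob)}.
A3: add {(5,Bob)}.
A4 = A3; e.g. (2,Bob) stays out. (5,Alice) never enters ⇒ Bob avoids the target.

Bob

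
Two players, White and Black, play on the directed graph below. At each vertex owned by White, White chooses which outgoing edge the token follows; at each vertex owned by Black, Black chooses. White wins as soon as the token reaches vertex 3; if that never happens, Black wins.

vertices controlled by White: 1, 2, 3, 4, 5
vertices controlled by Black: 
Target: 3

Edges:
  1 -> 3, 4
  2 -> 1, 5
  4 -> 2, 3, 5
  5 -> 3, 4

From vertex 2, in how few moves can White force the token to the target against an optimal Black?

2

A0 = {3}
A1: add {1, 4, 5} — 1 (White) has 1→3; 4 (White) has 4→3; 5 (White) has 5→3.
A2: add {2} — 2 (White) has 2→1.
A2 = all vertices. Fixed point.
2 enters the attractor at level 2, so White can force the target in 2 moves from there.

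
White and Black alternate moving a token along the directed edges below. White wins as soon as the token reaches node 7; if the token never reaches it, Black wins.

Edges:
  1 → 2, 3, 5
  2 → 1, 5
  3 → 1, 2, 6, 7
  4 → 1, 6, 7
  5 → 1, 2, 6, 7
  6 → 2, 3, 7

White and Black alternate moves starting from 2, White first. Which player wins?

Track states (vertex, player-to-move).
A0 = {(7,White), (7,Black)}
A1: add {(3,White), (4,White), (5,White), (6,White)}.
A2 = A1; e.g. (1,White) stays out. (2,White) never enters ⇒ Black avoids the target.

Black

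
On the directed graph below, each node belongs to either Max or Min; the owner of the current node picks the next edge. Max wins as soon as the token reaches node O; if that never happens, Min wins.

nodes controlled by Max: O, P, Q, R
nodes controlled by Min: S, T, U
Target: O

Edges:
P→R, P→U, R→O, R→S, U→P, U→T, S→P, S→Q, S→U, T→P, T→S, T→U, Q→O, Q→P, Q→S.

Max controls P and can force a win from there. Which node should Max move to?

A0 = {O}
A1: add {Q, R} — Q (Max) has Q→O; R (Max) has R→O.
A2: add {P} — P (Max) has P→R.
A3 = A2; e.g. S (Min) can still go to U. Fixed point.
From P, successor R is in the attractor (rank 1); the other successor U is not.

R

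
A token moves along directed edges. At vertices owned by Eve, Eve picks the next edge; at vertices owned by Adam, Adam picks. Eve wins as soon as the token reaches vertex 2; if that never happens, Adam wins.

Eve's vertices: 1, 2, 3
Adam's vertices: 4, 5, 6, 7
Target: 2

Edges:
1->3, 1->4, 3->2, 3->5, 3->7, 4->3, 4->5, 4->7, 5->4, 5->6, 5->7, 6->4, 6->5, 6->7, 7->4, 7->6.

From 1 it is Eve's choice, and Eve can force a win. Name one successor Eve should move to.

3

A0 = {2}
A1: add {3} — 3 (Eve) has 3→2.
A2: add {1} — 1 (Eve) has 1→3.
A3 = A2; e.g. 4 (Adam) can still go to 5. Fixed point.
From 1, successor 3 is in the attractor (rank 1); the other successor 4 is not.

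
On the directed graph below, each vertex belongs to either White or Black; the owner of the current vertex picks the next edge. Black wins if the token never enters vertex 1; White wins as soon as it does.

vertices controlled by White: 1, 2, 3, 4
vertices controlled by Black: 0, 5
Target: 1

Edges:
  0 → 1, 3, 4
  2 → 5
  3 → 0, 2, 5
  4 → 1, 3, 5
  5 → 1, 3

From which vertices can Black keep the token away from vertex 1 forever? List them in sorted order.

A0 = {1}
A1: add {4} — 4 (White) has 4→1.
A2 = A1; e.g. 0 (Black) can still go to 3. Fixed point.
White's attractor = {1, 4}; Black avoids the target exactly from the complement.

0, 2, 3, 5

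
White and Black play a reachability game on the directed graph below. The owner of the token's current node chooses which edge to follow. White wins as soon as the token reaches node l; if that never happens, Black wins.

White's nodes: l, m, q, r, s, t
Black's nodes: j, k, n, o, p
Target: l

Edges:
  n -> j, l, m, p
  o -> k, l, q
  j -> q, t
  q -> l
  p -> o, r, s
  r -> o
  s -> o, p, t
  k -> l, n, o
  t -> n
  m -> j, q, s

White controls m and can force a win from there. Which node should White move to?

A0 = {l}
A1: add {q} — q (White) has q→l.
A2: add {m} — m (White) has m→q.
A3 = A2; e.g. j (Black) can still go to t. Fixed point.
From m, successor q is in the attractor (rank 1); the other successors j, s are not.

q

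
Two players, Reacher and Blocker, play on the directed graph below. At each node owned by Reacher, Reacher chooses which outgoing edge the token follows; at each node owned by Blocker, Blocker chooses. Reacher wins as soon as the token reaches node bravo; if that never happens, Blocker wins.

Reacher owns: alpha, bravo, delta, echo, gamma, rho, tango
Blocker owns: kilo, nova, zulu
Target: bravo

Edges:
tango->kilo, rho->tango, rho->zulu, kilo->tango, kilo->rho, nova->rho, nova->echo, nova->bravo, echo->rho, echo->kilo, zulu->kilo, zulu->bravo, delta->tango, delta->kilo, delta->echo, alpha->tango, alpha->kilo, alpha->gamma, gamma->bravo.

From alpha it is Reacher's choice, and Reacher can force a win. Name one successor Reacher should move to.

A0 = {bravo}
A1: add {gamma} — gamma (Reacher) has gamma→bravo.
A2: add {alpha} — alpha (Reacher) has alpha→gamma.
A3 = A2; e.g. tango (Reacher) has no edge into A2. Fixed point.
From alpha, successor gamma is in the attractor (rank 1); the other successors kilo, tango are not.

gamma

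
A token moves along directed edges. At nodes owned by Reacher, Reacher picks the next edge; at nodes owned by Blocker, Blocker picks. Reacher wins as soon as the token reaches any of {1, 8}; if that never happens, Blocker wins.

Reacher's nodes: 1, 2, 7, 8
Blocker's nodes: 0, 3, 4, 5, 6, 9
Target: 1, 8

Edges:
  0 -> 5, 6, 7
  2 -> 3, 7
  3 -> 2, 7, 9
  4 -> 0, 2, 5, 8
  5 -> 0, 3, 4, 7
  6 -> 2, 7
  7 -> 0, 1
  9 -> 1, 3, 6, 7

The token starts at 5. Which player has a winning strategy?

A0 = {1, 8}
A1: add {7} — 7 (Reacher) has 7→1.
A2: add {2} — 2 (Reacher) has 2→7.
A3: add {6} — 6 (Blocker): all of {2, 7} already in.
A4 = A3; e.g. 0 (Blocker) can still go to 5. Fixed point.
5 never enters the attractor, so Blocker can avoid the target forever.

Blocker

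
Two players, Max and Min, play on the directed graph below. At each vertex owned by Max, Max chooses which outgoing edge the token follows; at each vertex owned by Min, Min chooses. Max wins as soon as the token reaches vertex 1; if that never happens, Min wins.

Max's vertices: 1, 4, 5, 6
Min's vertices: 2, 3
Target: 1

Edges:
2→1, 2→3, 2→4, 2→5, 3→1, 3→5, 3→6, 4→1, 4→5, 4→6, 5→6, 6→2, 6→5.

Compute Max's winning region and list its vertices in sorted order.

1, 4

A0 = {1}
A1: add {4} — 4 (Max) has 4→1.
A2 = A1; e.g. 2 (Min) can still go to 3. Fixed point.
Max's winning region = {1, 4}.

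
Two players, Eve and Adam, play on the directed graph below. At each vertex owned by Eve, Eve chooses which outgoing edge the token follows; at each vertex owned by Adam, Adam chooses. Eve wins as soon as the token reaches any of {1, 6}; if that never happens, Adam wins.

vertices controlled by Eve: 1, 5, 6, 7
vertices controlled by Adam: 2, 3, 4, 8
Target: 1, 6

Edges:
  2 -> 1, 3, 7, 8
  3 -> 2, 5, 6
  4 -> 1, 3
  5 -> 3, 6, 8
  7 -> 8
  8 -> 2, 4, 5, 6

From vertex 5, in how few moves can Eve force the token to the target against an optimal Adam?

1

A0 = {1, 6}
A1: add {5} — 5 (Eve) has 5→6.
A2 = A1; e.g. 2 (Adam) can still go to 3. Fixed point.
5 enters the attractor at level 1, so Eve can force the target in 1 move from there.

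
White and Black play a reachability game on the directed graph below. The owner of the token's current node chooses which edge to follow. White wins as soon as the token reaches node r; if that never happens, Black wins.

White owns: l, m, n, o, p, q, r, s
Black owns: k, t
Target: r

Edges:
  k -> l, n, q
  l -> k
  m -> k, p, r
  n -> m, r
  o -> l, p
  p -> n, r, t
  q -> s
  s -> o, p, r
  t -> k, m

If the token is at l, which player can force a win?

A0 = {r}
A1: add {m, n, p, s} — m (White) has m→r; n (White) has n→r; p (White) has p→r; s (White) has s→r.
A2: add {o, q} — o (White) has o→p; q (White) has q→s.
A3 = A2; e.g. k (Black) can still go to l. Fixed point.
l never enters the attractor, so Black can avoid the target forever.

Black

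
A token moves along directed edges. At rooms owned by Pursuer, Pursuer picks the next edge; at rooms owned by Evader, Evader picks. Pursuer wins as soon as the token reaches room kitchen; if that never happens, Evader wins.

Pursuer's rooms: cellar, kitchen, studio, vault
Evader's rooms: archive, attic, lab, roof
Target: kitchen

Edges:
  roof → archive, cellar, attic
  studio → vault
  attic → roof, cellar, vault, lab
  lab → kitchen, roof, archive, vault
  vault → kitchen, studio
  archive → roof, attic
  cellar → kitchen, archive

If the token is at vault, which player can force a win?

A0 = {kitchen}
A1: add {cellar, vault} — cellar (Pursuer) has cellar→kitchen; vault (Pursuer) has vault→kitchen.
vault ∈ A1, so Pursuer can force the target.

Pursuer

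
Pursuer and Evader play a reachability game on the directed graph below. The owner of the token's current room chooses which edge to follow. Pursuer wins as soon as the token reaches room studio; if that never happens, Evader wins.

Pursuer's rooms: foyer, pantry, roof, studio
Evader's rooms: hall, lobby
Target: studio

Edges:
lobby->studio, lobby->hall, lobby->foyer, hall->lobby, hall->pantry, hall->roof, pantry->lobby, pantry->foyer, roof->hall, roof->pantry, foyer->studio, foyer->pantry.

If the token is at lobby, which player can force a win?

Evader

A0 = {studio}
A1: add {foyer} — foyer (Pursuer) has foyer→studio.
A2: add {pantry} — pantry (Pursuer) has pantry→foyer.
A3: add {roof} — roof (Pursuer) has roof→pantry.
A4 = A3; e.g. lobby (Evader) can still go to hall. Fixed point.
lobby never enters the attractor, so Evader can avoid the target forever.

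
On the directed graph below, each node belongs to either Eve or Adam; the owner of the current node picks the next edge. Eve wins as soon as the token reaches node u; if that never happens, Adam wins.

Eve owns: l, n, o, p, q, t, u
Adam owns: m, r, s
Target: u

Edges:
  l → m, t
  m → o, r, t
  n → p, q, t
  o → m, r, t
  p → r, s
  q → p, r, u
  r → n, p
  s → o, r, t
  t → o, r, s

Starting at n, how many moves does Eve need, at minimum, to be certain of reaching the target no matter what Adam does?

2

A0 = {u}
A1: add {q} — q (Eve) has q→u.
A2: add {n} — n (Eve) has n→q.
A3 = A2; e.g. l (Eve) has no edge into A2. Fixed point.
n enters the attractor at level 2, so Eve can force the target in 2 moves from there.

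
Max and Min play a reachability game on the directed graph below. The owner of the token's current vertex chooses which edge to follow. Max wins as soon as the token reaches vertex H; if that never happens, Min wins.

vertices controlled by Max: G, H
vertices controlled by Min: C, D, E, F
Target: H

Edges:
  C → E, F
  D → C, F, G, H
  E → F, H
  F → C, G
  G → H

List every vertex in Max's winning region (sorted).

A0 = {H}
A1: add {G} — G (Max) has G→H.
A2 = A1; e.g. C (Min) can still go to E. Fixed point.
Max's winning region = {G, H}.

G, H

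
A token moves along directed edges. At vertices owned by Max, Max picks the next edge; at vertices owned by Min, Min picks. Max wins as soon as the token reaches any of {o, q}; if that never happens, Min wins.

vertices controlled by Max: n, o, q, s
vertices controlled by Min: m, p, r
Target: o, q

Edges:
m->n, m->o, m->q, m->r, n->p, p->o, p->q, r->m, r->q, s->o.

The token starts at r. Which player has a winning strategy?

A0 = {o, q}
A1: add {p, s} — p (Min): all of {o, q} already in; s (Max) has s→o.
A2: add {n} — n (Max) has n→p.
A3 = A2; e.g. m (Min) can still go to r. Fixed point.
r never enters the attractor, so Min can avoid the target forever.

Min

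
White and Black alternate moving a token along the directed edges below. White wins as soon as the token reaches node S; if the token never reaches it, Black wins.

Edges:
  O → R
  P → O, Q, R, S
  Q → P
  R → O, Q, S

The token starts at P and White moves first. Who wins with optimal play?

Track states (vertex, player-to-move).
A0 = {(S,White), (S,Black)}
A1: add {(P,White), (R,White)}.
(P,White) ∈ A1 ⇒ White forces the target.

White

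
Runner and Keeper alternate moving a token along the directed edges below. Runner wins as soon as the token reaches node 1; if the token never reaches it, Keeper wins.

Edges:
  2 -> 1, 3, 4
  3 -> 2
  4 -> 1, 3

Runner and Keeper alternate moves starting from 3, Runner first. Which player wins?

Track states (vertex, player-to-move).
A0 = {(1,Runner), (1,Keeper)}
A1: add {(2,Runner), (4,Runner)}.
A2: add {(3,Keeper)}.
A3 = A2; e.g. (2,Keeper) stays out. (3,Runner) never enters ⇒ Keeper avoids the target.

Keeper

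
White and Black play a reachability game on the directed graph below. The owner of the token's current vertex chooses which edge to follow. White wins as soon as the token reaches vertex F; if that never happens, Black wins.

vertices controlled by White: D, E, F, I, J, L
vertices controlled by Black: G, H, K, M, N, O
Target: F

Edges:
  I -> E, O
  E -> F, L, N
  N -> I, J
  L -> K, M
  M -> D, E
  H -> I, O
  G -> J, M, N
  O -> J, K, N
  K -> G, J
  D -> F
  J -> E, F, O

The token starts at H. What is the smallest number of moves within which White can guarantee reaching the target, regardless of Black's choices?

7

A0 = {F}
A1: add {D, E, J} — D (White) has D→F; E (White) has E→F; J (White) has J→F.
A2: add {I, M} — I (White) has I→E; M (Black): all of {D, E} already in.
A3: add {L, N} — L (White) has L→M; N (Black): all of {I, J} already in.
A4: add {G} — G (Black): all of {J, M, N} already in.
A5: add {K} — K (Black): all of {G, J} already in.
A6: add {O} — O (Black): all of {J, K, N} already in.
A7: add {H} — H (Black): all of {I, O} already in.
A7 = all vertices. Fixed point.
H enters the attractor at level 7, so White can force the target in 7 moves from there.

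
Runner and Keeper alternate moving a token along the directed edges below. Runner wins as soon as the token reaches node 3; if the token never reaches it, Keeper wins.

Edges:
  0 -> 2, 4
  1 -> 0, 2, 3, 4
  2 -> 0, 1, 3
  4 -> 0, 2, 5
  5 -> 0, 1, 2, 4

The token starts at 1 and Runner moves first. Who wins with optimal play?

Runner

Track states (vertex, player-to-move).
A0 = {(3,Runner), (3,Keeper)}
A1: add {(1,Runner), (2,Runner)}.
(1,Runner) ∈ A1 ⇒ Runner forces the target.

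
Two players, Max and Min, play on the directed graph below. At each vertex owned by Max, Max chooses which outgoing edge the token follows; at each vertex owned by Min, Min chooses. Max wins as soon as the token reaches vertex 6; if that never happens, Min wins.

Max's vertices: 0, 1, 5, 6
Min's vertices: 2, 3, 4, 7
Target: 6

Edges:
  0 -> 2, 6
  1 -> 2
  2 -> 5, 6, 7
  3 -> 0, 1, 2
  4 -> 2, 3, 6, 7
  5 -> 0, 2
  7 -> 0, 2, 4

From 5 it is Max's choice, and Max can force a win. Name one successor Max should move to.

A0 = {6}
A1: add {0} — 0 (Max) has 0→6.
A2: add {5} — 5 (Max) has 5→0.
A3 = A2; e.g. 1 (Max) has no edge into A2. Fixed point.
From 5, successor 0 is in the attractor (rank 1); the other successor 2 is not.

0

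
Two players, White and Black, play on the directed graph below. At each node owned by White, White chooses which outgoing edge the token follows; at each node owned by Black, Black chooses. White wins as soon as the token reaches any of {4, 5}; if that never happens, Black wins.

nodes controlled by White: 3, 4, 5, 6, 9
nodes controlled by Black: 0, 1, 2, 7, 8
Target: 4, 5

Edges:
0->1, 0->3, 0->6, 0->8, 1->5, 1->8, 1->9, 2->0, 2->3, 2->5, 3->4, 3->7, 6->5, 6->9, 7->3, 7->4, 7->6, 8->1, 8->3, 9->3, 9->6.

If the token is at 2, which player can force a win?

Black

A0 = {4, 5}
A1: add {3, 6} — 3 (White) has 3→4; 6 (White) has 6→5.
A2: add {7, 9} — 7 (Black): all of {3, 4, 6} already in; 9 (White) has 9→3.
A3 = A2; e.g. 0 (Black) can still go to 1. Fixed point.
2 never enters the attractor, so Black can avoid the target forever.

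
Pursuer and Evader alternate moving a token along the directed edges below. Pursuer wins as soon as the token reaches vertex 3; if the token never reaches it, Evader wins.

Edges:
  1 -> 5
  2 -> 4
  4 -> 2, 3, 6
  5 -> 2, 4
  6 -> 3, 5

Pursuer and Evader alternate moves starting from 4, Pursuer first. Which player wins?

Pursuer

Track states (vertex, player-to-move).
A0 = {(3,Pursuer), (3,Evader)}
A1: add {(4,Pursuer), (6,Pursuer)}.
(4,Pursuer) ∈ A1 ⇒ Pursuer forces the target.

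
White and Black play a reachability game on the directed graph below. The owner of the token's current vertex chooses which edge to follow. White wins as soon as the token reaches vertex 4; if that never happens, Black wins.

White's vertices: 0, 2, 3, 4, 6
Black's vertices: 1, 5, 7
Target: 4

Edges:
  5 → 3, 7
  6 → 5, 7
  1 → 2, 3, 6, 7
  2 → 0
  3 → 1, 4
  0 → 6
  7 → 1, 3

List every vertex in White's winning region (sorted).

3, 4

A0 = {4}
A1: add {3} — 3 (White) has 3→4.
A2 = A1; e.g. 0 (White) has no edge into A1. Fixed point.
White's winning region = {3, 4}.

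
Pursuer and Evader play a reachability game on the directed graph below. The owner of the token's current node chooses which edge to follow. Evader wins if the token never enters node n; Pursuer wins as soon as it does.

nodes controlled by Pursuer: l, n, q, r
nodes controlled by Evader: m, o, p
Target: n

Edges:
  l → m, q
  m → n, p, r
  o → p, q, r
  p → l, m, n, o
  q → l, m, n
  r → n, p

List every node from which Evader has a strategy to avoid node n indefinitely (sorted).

m, o, p

A0 = {n}
A1: add {q, r} — q (Pursuer) has q→n; r (Pursuer) has r→n.
A2: add {l} — l (Pursuer) has l→q.
A3 = A2; e.g. m (Evader) can still go to p. Fixed point.
Pursuer's attractor = {l, n, q, r}; Evader avoids the target exactly from the complement.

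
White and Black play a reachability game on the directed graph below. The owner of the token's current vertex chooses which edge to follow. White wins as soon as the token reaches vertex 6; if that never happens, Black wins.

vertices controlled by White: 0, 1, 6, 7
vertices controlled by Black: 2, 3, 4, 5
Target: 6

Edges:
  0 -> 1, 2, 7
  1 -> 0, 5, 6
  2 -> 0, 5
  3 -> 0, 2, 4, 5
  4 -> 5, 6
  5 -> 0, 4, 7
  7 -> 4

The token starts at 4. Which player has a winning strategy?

Black

A0 = {6}
A1: add {1} — 1 (White) has 1→6.
A2: add {0} — 0 (White) has 0→1.
A3 = A2; e.g. 2 (Black) can still go to 5. Fixed point.
4 never enters the attractor, so Black can avoid the target forever.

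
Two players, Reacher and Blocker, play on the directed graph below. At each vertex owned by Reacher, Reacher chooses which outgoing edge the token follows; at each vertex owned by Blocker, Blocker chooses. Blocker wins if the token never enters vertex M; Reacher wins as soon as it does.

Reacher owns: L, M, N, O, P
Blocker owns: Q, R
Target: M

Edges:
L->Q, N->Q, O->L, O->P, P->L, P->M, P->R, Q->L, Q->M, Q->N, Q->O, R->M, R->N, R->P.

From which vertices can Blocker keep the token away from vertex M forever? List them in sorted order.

L, N, Q, R

A0 = {M}
A1: add {P} — P (Reacher) has P→M.
A2: add {O} — O (Reacher) has O→P.
A3 = A2; e.g. L (Reacher) has no edge into A2. Fixed point.
Reacher's attractor = {M, O, P}; Blocker avoids the target exactly from the complement.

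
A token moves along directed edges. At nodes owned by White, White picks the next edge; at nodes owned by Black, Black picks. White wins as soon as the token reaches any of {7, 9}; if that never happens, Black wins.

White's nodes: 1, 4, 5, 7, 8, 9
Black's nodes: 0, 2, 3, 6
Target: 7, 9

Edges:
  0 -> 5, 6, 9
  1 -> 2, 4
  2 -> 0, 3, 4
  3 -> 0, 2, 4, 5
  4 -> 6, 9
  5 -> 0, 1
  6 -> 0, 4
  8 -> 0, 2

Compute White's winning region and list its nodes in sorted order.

A0 = {7, 9}
A1: add {4} — 4 (White) has 4→9.
A2: add {1} — 1 (White) has 1→4.
A3: add {5} — 5 (White) has 5→1.
A4 = A3; e.g. 0 (Black) can still go to 6. Fixed point.
White's winning region = {1, 4, 5, 7, 9}.

1, 4, 5, 7, 9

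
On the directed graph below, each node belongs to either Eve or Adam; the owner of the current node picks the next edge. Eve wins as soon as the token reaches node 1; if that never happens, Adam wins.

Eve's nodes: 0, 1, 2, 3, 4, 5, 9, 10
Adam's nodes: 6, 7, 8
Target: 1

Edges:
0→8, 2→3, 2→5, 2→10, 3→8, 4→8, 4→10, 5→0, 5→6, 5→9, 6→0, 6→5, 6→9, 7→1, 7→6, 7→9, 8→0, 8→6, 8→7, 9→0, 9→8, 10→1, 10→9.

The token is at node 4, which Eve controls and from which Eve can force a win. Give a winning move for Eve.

10

A0 = {1}
A1: add {10} — 10 (Eve) has 10→1.
A2: add {2, 4} — 2 (Eve) has 2→10; 4 (Eve) has 4→10.
A3 = A2; e.g. 0 (Eve) has no edge into A2. Fixed point.
From 4, successor 10 is in the attractor (rank 1); the other successor 8 is not.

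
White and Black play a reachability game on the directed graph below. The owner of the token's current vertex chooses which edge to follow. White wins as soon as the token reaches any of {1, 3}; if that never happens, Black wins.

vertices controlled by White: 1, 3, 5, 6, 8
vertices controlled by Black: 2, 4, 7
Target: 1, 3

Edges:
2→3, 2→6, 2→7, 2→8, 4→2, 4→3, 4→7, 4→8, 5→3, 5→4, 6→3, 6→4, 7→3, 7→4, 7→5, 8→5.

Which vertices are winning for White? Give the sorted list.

1, 3, 5, 6, 8

A0 = {1, 3}
A1: add {5, 6} — 5 (White) has 5→3; 6 (White) has 6→3.
A2: add {8} — 8 (White) has 8→5.
A3 = A2; e.g. 2 (Black) can still go to 7. Fixed point.
White's winning region = {1, 3, 5, 6, 8}.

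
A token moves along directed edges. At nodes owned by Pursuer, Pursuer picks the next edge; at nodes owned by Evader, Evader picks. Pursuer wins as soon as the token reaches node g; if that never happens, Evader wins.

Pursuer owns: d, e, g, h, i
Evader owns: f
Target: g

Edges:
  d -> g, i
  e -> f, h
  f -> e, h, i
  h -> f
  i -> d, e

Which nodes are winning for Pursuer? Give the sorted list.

d, g, i

A0 = {g}
A1: add {d} — d (Pursuer) has d→g.
A2: add {i} — i (Pursuer) has i→d.
A3 = A2; e.g. e (Pursuer) has no edge into A2. Fixed point.
Pursuer's winning region = {d, g, i}.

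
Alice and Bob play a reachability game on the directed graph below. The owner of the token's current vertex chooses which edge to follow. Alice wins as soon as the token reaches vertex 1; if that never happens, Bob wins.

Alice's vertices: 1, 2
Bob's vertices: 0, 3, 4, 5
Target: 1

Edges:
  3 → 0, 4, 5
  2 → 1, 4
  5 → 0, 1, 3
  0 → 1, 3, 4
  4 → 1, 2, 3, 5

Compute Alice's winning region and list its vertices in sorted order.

A0 = {1}
A1: add {2} — 2 (Alice) has 2→1.
A2 = A1; e.g. 0 (Bob) can still go to 3. Fixed point.
Alice's winning region = {1, 2}.

1, 2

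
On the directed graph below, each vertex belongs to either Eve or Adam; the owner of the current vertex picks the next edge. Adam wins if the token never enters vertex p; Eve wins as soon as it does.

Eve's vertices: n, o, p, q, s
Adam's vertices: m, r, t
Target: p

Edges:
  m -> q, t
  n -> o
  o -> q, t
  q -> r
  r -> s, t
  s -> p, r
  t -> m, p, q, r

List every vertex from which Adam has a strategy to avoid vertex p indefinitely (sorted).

m, n, o, q, r, t

A0 = {p}
A1: add {s} — s (Eve) has s→p.
A2 = A1; e.g. m (Adam) can still go to q. Fixed point.
Eve's attractor = {p, s}; Adam avoids the target exactly from the complement.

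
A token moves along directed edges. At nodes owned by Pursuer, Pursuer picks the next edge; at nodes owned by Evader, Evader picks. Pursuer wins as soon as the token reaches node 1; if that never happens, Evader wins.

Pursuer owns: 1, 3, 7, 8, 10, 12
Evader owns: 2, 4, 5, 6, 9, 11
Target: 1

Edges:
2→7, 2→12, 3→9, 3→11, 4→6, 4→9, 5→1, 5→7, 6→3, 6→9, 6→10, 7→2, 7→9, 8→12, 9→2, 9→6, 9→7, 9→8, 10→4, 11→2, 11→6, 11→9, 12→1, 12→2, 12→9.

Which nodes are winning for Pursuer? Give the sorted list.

1, 8, 12

A0 = {1}
A1: add {12} — 12 (Pursuer) has 12→1.
A2: add {8} — 8 (Pursuer) has 8→12.
A3 = A2; e.g. 2 (Evader) can still go to 7. Fixed point.
Pursuer's winning region = {1, 8, 12}.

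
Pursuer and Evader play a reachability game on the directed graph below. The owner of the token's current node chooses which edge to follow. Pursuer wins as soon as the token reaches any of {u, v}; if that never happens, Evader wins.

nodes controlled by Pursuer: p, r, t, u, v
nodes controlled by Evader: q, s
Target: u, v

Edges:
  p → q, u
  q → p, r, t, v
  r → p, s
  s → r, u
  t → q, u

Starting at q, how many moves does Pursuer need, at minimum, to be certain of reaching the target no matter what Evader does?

A0 = {u, v}
A1: add {p, t} — p (Pursuer) has p→u; t (Pursuer) has t→u.
A2: add {r} — r (Pursuer) has r→p.
A3: add {q, s} — q (Evader): all of {p, r, t, v} already in; s (Evader): all of {r, u} already in.
A3 = all vertices. Fixed point.
q enters the attractor at level 3, so Pursuer can force the target in 3 moves from there.

3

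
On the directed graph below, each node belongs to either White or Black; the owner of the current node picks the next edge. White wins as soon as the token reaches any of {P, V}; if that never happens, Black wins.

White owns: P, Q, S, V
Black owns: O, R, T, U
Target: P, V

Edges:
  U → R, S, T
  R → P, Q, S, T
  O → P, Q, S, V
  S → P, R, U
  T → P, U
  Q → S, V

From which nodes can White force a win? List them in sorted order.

A0 = {P, V}
A1: add {Q, S} — Q (White) has Q→V; S (White) has S→P.
A2: add {O} — O (Black): all of {P, Q, S, V} already in.
A3 = A2; e.g. R (Black) can still go to T. Fixed point.
White's winning region = {O, P, Q, S, V}.

O, P, Q, S, V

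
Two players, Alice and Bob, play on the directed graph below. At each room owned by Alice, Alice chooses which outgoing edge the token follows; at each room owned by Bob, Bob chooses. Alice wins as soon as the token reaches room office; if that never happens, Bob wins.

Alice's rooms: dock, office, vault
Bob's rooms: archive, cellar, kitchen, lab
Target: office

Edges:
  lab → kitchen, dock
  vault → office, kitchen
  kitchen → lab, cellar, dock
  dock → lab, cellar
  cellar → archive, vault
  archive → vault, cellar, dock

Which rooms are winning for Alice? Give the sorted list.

A0 = {office}
A1: add {vault} — vault (Alice) has vault→office.
A2 = A1; e.g. archive (Bob) can still go to cellar. Fixed point.
Alice's winning region = {office, vault}.

office, vault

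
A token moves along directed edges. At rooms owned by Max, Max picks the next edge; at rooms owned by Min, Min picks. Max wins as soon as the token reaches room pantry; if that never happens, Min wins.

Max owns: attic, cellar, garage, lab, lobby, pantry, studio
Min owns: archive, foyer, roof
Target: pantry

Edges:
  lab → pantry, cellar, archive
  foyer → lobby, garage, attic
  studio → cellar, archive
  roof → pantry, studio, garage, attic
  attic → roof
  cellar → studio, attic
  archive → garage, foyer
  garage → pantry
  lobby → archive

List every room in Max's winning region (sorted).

garage, lab, pantry

A0 = {pantry}
A1: add {garage, lab} — lab (Max) has lab→pantry; garage (Max) has garage→pantry.
A2 = A1; e.g. lobby (Max) has no edge into A1. Fixed point.
Max's winning region = {garage, lab, pantry}.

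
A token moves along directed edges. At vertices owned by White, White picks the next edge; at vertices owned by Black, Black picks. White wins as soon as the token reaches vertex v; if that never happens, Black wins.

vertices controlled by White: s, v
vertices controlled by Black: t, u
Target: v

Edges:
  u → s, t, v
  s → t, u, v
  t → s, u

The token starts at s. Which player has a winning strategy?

A0 = {v}
A1: add {s} — s (White) has s→v.
A2 = A1; e.g. t (Black) can still go to u. Fixed point.
s ∈ A1, so White can force the target.

White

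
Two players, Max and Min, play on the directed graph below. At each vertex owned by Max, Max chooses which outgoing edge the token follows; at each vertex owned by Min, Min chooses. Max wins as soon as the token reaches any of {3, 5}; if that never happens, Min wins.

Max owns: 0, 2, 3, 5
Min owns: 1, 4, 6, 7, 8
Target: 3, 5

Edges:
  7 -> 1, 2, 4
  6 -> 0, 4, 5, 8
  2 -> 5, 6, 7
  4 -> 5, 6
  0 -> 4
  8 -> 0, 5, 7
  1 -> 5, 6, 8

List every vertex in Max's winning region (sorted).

2, 3, 5

A0 = {3, 5}
A1: add {2} — 2 (Max) has 2→5.
A2 = A1; e.g. 0 (Max) has no edge into A1. Fixed point.
Max's winning region = {2, 3, 5}.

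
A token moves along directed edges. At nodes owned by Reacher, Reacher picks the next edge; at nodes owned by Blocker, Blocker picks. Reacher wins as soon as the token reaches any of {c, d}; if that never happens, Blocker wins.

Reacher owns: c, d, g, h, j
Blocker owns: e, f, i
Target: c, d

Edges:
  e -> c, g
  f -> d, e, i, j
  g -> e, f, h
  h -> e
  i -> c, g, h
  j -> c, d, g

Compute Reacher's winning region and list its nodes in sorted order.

c, d, j

A0 = {c, d}
A1: add {j} — j (Reacher) has j→c.
A2 = A1; e.g. e (Blocker) can still go to g. Fixed point.
Reacher's winning region = {c, d, j}.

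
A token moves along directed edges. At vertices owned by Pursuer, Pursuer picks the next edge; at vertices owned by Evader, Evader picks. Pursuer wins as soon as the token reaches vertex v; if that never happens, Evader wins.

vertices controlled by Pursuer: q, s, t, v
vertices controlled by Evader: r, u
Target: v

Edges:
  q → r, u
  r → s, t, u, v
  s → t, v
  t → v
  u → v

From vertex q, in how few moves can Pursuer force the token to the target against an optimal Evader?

2

A0 = {v}
A1: add {s, t, u} — s (Pursuer) has s→v; t (Pursuer) has t→v; u (Evader): all of {v} already in.
A2: add {q, r} — q (Pursuer) has q→u; r (Evader): all of {s, t, u, v} already in.
A2 = all vertices. Fixed point.
q enters the attractor at level 2, so Pursuer can force the target in 2 moves from there.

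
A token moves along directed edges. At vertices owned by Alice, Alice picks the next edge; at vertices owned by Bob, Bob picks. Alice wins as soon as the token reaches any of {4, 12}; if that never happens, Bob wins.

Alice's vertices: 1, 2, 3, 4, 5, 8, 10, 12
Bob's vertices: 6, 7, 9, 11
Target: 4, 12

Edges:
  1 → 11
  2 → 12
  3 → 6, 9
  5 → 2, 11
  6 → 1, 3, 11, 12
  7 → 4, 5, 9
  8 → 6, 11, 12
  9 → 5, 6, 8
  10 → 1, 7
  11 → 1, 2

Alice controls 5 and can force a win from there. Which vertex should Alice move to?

2

A0 = {4, 12}
A1: add {2, 8} — 2 (Alice) has 2→12; 8 (Alice) has 8→12.
A2: add {5} — 5 (Alice) has 5→2.
A3 = A2; e.g. 1 (Alice) has no edge into A2. Fixed point.
From 5, successor 2 is in the attractor (rank 1); the other successor 11 is not.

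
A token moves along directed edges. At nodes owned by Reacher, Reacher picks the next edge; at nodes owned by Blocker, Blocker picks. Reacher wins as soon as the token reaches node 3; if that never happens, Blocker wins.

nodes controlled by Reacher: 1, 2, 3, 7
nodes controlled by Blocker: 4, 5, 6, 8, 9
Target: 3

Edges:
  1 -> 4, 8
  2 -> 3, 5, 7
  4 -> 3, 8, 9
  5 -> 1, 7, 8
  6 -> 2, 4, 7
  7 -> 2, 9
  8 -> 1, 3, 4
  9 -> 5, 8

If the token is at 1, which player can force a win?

A0 = {3}
A1: add {2} — 2 (Reacher) has 2→3.
A2: add {7} — 7 (Reacher) has 7→2.
A3 = A2; e.g. 1 (Reacher) has no edge into A2. Fixed point.
1 never enters the attractor, so Blocker can avoid the target forever.

Blocker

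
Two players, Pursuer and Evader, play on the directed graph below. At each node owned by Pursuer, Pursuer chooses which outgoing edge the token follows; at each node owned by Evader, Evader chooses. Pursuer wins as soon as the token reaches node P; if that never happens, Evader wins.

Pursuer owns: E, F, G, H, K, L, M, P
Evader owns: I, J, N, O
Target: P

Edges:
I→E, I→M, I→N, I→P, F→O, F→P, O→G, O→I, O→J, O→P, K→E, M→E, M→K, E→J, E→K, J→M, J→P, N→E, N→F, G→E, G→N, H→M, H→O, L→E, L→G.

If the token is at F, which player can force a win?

Pursuer

A0 = {P}
A1: add {F} — F (Pursuer) has F→P.
A2 = A1; e.g. E (Pursuer) has no edge into A1. Fixed point.
F ∈ A1, so Pursuer can force the target.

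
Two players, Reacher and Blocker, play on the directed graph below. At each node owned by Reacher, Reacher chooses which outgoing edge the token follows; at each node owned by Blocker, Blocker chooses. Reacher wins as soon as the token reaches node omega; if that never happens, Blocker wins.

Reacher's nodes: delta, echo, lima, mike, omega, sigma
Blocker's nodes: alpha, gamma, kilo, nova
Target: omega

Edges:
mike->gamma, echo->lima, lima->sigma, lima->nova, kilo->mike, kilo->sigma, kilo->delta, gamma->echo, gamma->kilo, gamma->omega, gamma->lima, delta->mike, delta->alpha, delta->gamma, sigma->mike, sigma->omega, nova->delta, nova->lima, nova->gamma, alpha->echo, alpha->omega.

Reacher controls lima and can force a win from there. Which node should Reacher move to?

A0 = {omega}
A1: add {sigma} — sigma (Reacher) has sigma→omega.
A2: add {lima} — lima (Reacher) has lima→sigma.
A3: add {echo} — echo (Reacher) has echo→lima.
A4: add {alpha} — alpha (Blocker): all of {echo, omega} already in.
A5: add {delta} — delta (Reacher) has delta→alpha.
A6 = A5; e.g. mike (Reacher) has no edge into A5. Fixed point.
From lima, successor sigma is in the attractor (rank 1); the other successor nova is not.

sigma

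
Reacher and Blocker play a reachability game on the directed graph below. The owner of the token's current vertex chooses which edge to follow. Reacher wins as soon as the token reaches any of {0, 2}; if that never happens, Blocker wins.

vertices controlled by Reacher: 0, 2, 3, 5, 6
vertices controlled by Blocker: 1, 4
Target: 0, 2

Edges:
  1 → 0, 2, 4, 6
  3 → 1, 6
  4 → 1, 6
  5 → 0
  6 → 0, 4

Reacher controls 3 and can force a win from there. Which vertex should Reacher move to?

6

A0 = {0, 2}
A1: add {5, 6} — 5 (Reacher) has 5→0; 6 (Reacher) has 6→0.
A2: add {3} — 3 (Reacher) has 3→6.
A3 = A2; e.g. 1 (Blocker) can still go to 4. Fixed point.
From 3, successor 6 is in the attractor (rank 1); the other successor 1 is not.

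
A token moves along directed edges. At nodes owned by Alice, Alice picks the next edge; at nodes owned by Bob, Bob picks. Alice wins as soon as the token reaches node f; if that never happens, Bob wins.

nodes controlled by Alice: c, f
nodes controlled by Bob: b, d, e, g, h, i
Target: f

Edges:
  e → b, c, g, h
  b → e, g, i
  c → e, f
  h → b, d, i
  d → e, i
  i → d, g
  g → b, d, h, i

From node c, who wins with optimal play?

Alice

A0 = {f}
A1: add {c} — c (Alice) has c→f.
A2 = A1; e.g. b (Bob) can still go to e. Fixed point.
c ∈ A1, so Alice can force the target.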